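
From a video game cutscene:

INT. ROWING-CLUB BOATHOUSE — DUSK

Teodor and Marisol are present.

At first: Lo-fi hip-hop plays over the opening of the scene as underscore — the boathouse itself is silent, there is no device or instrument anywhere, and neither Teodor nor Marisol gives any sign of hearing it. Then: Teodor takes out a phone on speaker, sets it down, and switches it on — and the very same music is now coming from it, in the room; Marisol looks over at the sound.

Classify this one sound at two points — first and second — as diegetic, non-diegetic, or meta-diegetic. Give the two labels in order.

non-diegetic, diegetic

First: no in-world source exists and no character can hear it — underscore → non-diegetic.
Second: a phone on speaker is now a real source in the story world and the characters hear it → diegetic.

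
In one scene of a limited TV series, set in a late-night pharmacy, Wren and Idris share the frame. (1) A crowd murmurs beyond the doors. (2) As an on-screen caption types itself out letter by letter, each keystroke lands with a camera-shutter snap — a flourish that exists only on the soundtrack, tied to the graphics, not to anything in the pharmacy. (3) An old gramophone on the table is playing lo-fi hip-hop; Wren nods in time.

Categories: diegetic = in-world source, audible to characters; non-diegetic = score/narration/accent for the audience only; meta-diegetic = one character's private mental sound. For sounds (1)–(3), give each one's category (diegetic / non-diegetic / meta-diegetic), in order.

(1) a crowd is part of the location's real environment → diegetic.
Sound (2): sound married to a title/caption — outside the diegesis by definition, so non-diegetic.
Sound (3): an old gramophone is a physical source in the scene and Wren reacts to it, so diegetic.

diegetic, non-diegetic, diegetic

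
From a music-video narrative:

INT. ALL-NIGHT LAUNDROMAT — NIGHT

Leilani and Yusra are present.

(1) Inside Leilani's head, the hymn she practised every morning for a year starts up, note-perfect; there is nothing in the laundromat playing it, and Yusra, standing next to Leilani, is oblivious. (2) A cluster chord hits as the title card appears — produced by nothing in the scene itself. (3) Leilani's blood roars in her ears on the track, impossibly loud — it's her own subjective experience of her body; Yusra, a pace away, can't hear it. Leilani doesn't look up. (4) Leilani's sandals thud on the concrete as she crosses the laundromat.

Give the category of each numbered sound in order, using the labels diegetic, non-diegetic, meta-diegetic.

Sound (1): the music is a memory playing inside Leilani's mind alone; no real-world source, Yusra can't hear it, so meta-diegetic.
Sound (2): it's a sound-design accent with no in-world source; no one in the scene can hear it, so non-diegetic.
(3) is meta-diegetic: a subjective body sound — Leilani's private perception, inaudible to Yusra.
Sound (4): Leilani's footsteps are produced in the story world, so diegetic.

meta-diegetic, non-diegetic, meta-diegetic, diegetic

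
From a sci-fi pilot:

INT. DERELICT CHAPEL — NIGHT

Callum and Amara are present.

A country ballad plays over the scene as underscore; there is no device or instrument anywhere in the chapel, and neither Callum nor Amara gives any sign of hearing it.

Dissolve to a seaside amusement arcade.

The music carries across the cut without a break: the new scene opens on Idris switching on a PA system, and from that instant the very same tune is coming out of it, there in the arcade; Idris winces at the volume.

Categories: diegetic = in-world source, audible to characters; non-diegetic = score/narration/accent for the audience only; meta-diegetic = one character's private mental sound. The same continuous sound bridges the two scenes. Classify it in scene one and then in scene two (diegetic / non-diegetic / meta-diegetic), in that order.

non-diegetic, diegetic

Scene one: there's no in-world source anywhere and no character hears it — underscore for the audience only → non-diegetic.
Scene two: once Idris turns on a PA system, the music has a real source in the story world and Idris reacts to it → diegetic.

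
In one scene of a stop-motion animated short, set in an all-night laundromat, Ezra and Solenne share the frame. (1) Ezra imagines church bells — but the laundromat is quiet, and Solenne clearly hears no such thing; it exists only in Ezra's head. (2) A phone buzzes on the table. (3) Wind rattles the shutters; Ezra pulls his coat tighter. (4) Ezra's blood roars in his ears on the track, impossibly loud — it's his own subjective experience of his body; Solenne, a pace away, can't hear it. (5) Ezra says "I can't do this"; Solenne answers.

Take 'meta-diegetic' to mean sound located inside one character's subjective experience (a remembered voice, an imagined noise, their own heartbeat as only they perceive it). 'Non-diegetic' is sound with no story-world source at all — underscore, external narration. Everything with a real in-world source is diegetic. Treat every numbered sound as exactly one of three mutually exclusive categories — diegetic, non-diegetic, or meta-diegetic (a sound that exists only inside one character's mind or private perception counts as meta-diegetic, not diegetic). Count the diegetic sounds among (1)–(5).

3

Sound (1): subjective to Ezra: the laundromat is silent and Solenne hears nothing, so meta-diegetic.
(2) is diegetic: an in-world source (a phone); characters could hear it.
(3) wind is part of the location's real environment → diegetic.
(4) is meta-diegetic: point-of-audition from inside Ezra's body; not a sound in the room.
Sound (5): spoken by a character present in the story world, so diegetic.
So 3 of the 5 are diegetic: (2), (3), (5).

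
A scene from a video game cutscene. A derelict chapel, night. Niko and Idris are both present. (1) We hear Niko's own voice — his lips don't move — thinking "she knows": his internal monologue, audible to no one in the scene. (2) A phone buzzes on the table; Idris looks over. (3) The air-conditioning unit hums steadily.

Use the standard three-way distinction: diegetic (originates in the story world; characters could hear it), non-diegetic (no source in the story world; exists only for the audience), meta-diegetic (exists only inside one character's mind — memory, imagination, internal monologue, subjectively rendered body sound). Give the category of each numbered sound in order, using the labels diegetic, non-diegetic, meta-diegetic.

meta-diegetic, diegetic, diegetic

(1) internal monologue — inside Niko's mind, not spoken into the scene → meta-diegetic.
Sound (2): an in-world source (a phone); characters could hear it, so diegetic.
Sound (3): the air-conditioning unit is part of the location's real environment, so diegetic.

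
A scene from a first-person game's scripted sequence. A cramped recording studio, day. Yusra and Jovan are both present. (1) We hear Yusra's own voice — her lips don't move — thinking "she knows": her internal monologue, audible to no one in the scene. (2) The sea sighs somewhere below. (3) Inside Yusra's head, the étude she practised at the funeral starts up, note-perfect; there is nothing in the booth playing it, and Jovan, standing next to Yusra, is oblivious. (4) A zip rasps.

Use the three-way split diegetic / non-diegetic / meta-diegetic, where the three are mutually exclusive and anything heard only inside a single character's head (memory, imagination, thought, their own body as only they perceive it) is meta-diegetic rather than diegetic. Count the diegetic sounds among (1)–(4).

(1) internal monologue — inside Yusra's mind, not spoken into the scene → meta-diegetic.
(2) is diegetic: it's the actual ambient sound of the location.
Sound (3): the music is a memory playing inside Yusra's mind alone; no real-world source, Jovan can't hear it, so meta-diegetic.
Sound (4): the sound comes from a zip physically present in the location, so diegetic.
So 2 of the 4 are diegetic: (2), (4).

2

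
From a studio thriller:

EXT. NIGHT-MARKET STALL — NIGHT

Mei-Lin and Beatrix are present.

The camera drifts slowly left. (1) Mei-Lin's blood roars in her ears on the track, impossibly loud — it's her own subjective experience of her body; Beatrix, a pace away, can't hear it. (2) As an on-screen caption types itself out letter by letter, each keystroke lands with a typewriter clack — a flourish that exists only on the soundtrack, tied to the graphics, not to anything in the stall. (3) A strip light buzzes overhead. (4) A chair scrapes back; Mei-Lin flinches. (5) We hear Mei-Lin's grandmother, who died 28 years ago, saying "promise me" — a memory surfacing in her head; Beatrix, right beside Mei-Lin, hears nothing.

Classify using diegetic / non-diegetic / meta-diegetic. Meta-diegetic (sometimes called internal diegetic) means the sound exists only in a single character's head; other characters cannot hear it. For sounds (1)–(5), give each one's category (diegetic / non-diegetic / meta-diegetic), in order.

meta-diegetic, non-diegetic, diegetic, diegetic, meta-diegetic

Sound (1): point-of-audition from inside Mei-Lin's body; not a sound in the room, so meta-diegetic.
Sound (2): sound married to a title/caption — outside the diegesis by definition, so non-diegetic.
(3) it's the actual ambient sound of the location → diegetic.
(4) is diegetic: a chair is a real object/event in the scene's world.
(5) a remembered line, private to Mei-Lin — not present in the room, not audible to Beatrix → meta-diegetic.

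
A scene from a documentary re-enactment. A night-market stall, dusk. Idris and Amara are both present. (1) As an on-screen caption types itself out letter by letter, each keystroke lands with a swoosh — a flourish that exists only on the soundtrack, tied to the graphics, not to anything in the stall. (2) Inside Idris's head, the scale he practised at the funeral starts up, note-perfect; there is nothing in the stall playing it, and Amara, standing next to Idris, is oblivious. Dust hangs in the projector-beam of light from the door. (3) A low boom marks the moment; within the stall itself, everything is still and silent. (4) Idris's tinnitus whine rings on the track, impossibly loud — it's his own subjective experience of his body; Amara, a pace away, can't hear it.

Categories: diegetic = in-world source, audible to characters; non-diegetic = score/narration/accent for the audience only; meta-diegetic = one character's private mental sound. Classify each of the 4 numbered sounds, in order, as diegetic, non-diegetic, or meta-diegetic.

(1) is non-diegetic: the caption isn't part of the story world, so neither is the sound tied to it.
Sound (2): it lives in Idris's subjectivity, not in the stall, so meta-diegetic.
(3) it's a sound-design accent with no in-world source; no one in the scene can hear it → non-diegetic.
(4) is meta-diegetic: point-of-audition from inside Idris's body; not a sound in the room.

non-diegetic, meta-diegetic, non-diegetic, meta-diegetic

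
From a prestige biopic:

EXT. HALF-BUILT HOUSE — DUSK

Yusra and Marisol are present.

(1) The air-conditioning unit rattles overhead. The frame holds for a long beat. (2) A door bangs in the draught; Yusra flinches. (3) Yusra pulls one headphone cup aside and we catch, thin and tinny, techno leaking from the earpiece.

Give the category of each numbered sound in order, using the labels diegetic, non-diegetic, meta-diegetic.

diegetic, diegetic, diegetic

(1) the air-conditioning unit is part of the location's real environment → diegetic.
(2) an in-world source (a door); characters could hear it → diegetic.
Sound (3): it's leaking from a physical pair of headphones in the scene, so diegetic.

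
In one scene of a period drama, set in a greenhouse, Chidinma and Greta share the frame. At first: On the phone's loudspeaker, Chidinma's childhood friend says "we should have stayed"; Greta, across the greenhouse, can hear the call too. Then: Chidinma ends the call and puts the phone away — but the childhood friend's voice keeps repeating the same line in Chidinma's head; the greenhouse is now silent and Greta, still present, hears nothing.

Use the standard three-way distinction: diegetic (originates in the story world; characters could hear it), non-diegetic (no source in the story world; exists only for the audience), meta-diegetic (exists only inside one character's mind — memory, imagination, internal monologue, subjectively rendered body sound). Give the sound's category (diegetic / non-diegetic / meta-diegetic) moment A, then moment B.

Moment A: the loudspeaker is an in-world source; both Chidinma and Greta hear the call → diegetic.
Moment B: with the phone off, the voice continues only as Chidinma's private mental replay — Greta can't hear it → meta-diegetic.

diegetic, meta-diegetic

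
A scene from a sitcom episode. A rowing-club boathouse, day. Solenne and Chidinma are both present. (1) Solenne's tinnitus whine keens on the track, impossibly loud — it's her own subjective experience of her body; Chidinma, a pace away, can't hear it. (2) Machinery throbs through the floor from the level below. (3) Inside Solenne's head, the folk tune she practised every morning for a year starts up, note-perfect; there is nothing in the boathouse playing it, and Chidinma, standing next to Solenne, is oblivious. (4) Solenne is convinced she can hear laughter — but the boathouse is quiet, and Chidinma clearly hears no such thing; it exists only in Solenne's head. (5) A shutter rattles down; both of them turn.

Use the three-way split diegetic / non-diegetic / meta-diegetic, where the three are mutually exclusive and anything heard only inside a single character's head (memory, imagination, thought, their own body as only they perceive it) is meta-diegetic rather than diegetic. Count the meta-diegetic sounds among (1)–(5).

Sound (1): it's Solenne's internal bodily sensation rendered as sound; only Solenne 'hears' it, so meta-diegetic.
Sound (2): it's the actual ambient sound of the location, so diegetic.
Sound (3): it lives in Solenne's subjectivity, not in the boathouse, so meta-diegetic.
(4) the sound is imagined by Solenne; nothing in the story world is producing it and Chidinma can't hear it → meta-diegetic.
(5) an in-world source (a shutter); characters could hear it → diegetic.
Meta-diegetic: (1), (3), (4) — that's 3.

3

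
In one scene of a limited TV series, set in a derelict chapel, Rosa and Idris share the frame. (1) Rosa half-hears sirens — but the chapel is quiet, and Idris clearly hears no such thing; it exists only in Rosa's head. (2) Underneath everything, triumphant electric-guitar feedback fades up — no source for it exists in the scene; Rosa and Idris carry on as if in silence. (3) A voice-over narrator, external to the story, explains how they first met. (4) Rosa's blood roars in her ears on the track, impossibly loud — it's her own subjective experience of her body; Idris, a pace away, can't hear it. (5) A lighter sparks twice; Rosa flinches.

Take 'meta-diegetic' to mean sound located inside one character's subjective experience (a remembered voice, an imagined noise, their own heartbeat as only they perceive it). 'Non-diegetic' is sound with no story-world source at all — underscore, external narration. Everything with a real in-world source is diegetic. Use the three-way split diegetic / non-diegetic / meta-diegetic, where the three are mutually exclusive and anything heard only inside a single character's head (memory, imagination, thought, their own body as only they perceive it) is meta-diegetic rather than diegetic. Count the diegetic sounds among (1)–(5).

1

(1) the sound is imagined by Rosa; nothing in the story world is producing it and Idris can't hear it → meta-diegetic.
(2) is non-diegetic: it has no source in the story world and no character can hear it — it's underscore.
(3) is non-diegetic: the narrator exists outside the story world, addressing only the audience.
Sound (4): it's Rosa's internal bodily sensation rendered as sound; only Rosa 'hears' it, so meta-diegetic.
(5) an in-world source (a lighter); characters could hear it → diegetic.
So 1 of the 5 is diegetic: (5).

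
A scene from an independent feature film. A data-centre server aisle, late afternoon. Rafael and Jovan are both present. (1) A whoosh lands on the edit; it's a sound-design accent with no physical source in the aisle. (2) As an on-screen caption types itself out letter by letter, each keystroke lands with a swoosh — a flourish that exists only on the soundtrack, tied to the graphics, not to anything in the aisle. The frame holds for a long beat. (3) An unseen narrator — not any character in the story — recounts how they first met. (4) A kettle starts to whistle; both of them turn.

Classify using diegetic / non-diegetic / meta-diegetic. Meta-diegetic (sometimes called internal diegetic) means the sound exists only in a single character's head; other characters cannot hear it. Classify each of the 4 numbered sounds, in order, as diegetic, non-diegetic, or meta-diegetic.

(1) is non-diegetic: it's a sound-design accent with no in-world source; no one in the scene can hear it.
(2) the caption isn't part of the story world, so neither is the sound tied to it → non-diegetic.
(3) commentary laid over the scene from outside the fiction → non-diegetic.
Sound (4): a kettle is a real object/event in the scene's world, so diegetic.

non-diegetic, non-diegetic, non-diegetic, diegetic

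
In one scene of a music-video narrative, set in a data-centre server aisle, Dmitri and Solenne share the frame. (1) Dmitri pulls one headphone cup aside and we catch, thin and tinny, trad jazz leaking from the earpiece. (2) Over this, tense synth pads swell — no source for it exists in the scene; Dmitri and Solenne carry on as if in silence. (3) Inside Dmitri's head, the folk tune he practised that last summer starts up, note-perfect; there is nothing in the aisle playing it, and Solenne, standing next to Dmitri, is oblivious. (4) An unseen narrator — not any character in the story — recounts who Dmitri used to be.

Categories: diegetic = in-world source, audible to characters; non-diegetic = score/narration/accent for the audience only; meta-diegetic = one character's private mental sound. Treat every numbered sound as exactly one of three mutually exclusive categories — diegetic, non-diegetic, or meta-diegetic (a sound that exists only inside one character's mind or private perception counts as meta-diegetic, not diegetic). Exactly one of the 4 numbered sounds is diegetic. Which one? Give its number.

Sound (1): the headphones are an on-screen source, so diegetic.
Sound (2): score with no on-screen or off-screen source; it exists for the audience alone, so non-diegetic.
Sound (3): remembered music, private to Dmitri — Solenne is oblivious because it isn't in the room, so meta-diegetic.
(4) external voice-over — not a character, not heard by anyone in the scene → non-diegetic.
Only (1) is diegetic.

1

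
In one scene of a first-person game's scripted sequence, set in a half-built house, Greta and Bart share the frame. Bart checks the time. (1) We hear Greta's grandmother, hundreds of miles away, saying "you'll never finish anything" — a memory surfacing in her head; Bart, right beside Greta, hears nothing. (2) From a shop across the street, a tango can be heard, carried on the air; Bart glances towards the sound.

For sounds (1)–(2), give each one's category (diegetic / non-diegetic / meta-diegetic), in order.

(1) is meta-diegetic: the voice is a memory playing only inside Greta's mind; Bart can't hear it.
(2) is diegetic: off-screen diegetic: the source is out of frame but still in the story's space.

meta-diegetic, diegetic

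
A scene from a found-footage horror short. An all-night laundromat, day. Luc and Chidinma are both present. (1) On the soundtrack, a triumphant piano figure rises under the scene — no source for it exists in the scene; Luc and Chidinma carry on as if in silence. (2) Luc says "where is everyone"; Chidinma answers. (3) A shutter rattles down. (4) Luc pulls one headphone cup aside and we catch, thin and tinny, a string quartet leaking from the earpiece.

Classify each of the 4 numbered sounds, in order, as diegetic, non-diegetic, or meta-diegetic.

(1) is non-diegetic: score with no on-screen or off-screen source; it exists for the audience alone.
(2) is diegetic: spoken by a character present in the story world.
(3) an in-world source (a shutter); characters could hear it → diegetic.
(4) it's leaking from a physical pair of headphones in the scene → diegetic.

non-diegetic, diegetic, diegetic, diegetic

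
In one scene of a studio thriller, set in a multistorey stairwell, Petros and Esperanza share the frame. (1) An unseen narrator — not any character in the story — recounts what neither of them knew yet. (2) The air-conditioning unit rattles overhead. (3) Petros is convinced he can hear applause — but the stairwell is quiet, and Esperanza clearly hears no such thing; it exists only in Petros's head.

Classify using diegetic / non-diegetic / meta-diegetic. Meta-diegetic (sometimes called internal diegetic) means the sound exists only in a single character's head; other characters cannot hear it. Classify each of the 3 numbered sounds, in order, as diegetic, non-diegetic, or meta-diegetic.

non-diegetic, diegetic, meta-diegetic

Sound (1): the narrator exists outside the story world, addressing only the audience, so non-diegetic.
(2) is diegetic: it's the actual ambient sound of the location.
(3) subjective to Petros: the stairwell is silent and Esperanza hears nothing → meta-diegetic.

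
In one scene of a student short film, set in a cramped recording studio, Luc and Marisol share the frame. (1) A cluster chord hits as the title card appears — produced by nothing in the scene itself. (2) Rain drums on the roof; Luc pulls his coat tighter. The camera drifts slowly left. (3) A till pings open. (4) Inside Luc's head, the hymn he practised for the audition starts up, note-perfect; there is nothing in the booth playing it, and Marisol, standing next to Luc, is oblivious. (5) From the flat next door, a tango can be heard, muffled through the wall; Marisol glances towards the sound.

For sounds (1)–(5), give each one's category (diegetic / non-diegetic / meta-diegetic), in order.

(1) is non-diegetic: nothing in the scene produces it; it's an accent added for the audience.
(2) is diegetic: it's the actual ambient sound of the location.
Sound (3): the sound comes from a till physically present in the location, so diegetic.
(4) the music is a memory playing inside Luc's mind alone; no real-world source, Marisol can't hear it → meta-diegetic.
(5) is diegetic: the music has an off-screen but real-world source and a character hears it.

non-diegetic, diegetic, diegetic, meta-diegetic, diegetic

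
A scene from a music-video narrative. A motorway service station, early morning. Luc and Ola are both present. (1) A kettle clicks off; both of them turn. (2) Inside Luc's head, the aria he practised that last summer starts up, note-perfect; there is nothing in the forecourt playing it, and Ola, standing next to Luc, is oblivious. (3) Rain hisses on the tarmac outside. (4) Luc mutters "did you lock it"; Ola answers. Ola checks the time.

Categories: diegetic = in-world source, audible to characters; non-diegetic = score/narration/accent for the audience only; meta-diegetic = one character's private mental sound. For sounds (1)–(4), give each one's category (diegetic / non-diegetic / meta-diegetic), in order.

(1) an in-world source (a kettle); characters could hear it → diegetic.
(2) is meta-diegetic: the music is a memory playing inside Luc's mind alone; no real-world source, Ola can't hear it.
(3) it's the actual ambient sound of the location → diegetic.
(4) spoken by a character present in the story world → diegetic.

diegetic, meta-diegetic, diegetic, diegetic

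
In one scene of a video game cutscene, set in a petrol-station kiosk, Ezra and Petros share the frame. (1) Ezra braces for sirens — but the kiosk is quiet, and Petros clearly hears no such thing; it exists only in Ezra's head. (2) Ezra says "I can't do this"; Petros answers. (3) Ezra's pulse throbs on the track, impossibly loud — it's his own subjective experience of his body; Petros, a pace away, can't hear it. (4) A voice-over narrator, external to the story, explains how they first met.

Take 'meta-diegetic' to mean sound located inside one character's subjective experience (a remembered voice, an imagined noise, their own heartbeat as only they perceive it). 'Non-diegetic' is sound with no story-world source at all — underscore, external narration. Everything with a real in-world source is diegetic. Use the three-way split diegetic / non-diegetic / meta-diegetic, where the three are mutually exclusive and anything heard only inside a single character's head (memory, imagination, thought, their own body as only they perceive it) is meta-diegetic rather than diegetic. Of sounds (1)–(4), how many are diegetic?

1

(1) is meta-diegetic: the sound is imagined by Ezra; nothing in the story world is producing it and Petros can't hear it.
(2) spoken by a character present in the story world → diegetic.
Sound (3): it's Ezra's internal bodily sensation rendered as sound; only Ezra 'hears' it, so meta-diegetic.
(4) external voice-over — not a character, not heard by anyone in the scene → non-diegetic.
So 1 of the 4 is diegetic: (2).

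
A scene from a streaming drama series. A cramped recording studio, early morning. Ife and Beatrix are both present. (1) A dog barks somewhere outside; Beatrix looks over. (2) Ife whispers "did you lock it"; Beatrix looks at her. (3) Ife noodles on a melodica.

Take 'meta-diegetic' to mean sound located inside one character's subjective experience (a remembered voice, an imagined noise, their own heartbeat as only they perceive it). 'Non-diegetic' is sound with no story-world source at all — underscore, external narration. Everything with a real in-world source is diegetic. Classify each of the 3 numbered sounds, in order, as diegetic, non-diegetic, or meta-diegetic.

diegetic, diegetic, diegetic

(1) is diegetic: the sound comes from a dog physically present in the location.
(2) on-screen dialogue — Ife speaks and Beatrix is there to hear → diegetic.
Sound (3): the instrument and the performer are both in the scene, so diegetic.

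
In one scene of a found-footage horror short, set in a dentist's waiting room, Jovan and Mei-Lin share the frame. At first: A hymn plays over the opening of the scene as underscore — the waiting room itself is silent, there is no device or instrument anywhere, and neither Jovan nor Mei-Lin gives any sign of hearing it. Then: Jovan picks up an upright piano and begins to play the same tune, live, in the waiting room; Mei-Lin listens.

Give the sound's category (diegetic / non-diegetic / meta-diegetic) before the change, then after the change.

Before the change: no in-world source exists and no character can hear it — underscore → non-diegetic.
After the change: an upright piano is now a real source in the story world and the characters hear it → diegetic.

non-diegetic, diegetic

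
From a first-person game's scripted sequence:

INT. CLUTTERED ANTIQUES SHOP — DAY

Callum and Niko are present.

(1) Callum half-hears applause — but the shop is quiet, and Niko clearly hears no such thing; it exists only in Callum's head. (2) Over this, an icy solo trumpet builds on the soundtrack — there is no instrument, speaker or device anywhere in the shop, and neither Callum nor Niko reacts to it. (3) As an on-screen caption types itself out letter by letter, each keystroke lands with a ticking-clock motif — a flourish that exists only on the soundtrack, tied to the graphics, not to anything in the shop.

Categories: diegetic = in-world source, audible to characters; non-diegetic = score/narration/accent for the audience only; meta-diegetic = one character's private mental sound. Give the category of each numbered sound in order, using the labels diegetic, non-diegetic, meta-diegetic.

meta-diegetic, non-diegetic, non-diegetic

Sound (1): Callum alone 'hears' it — an imagined sound, not present in the space, so meta-diegetic.
(2) is non-diegetic: it has no source in the story world and no character can hear it — it's underscore.
Sound (3): the caption isn't part of the story world, so neither is the sound tied to it, so non-diegetic.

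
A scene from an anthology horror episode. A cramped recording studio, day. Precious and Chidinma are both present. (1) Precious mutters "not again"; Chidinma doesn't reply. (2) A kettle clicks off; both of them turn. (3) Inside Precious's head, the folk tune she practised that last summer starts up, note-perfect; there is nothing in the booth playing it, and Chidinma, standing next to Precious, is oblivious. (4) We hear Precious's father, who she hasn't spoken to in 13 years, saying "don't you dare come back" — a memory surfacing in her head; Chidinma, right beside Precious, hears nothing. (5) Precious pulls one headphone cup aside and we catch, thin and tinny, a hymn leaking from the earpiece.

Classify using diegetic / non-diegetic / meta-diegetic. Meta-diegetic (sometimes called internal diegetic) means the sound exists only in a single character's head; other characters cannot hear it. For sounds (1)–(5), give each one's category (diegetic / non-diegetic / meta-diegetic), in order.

diegetic, diegetic, meta-diegetic, meta-diegetic, diegetic

Sound (1): spoken by a character present in the story world, so diegetic.
(2) an in-world source (a kettle); characters could hear it → diegetic.
(3) the music is a memory playing inside Precious's mind alone; no real-world source, Chidinma can't hear it → meta-diegetic.
Sound (4): it's Precious's recollection rendered as sound; the other character can't hear it, so meta-diegetic.
(5) is diegetic: the earpiece is a real device on Precious's head — source music.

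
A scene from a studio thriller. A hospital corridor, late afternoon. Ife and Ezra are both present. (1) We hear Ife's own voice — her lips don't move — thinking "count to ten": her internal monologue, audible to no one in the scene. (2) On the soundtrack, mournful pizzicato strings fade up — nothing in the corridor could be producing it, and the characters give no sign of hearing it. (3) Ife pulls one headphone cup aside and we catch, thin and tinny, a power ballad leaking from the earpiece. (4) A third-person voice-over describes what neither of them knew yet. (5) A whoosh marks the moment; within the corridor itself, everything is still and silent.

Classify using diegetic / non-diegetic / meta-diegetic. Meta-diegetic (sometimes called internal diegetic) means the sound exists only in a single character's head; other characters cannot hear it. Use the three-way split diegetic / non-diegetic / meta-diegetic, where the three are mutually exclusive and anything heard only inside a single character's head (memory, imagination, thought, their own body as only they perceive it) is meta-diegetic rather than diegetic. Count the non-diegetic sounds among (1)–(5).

3

(1) is meta-diegetic: internal monologue — inside Ife's mind, not spoken into the scene.
(2) it has no source in the story world and no character can hear it — it's underscore → non-diegetic.
(3) the earpiece is a real device on Ife's head — source music → diegetic.
Sound (4): the narrator exists outside the story world, addressing only the audience, so non-diegetic.
(5) is non-diegetic: nothing in the scene produces it; it's an accent added for the audience.
Non-diegetic: (2), (4), (5) — that's 3.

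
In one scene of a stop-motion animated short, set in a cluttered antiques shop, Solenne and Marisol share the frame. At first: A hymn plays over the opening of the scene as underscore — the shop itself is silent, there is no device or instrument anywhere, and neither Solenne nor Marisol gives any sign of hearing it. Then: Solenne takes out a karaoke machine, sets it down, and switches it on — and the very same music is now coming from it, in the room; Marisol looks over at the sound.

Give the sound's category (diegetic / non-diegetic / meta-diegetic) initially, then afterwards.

non-diegetic, diegetic

Initially: no in-world source exists and no character can hear it — underscore → non-diegetic.
Afterwards: a karaoke machine is now a real source in the story world and the characters hear it → diegetic.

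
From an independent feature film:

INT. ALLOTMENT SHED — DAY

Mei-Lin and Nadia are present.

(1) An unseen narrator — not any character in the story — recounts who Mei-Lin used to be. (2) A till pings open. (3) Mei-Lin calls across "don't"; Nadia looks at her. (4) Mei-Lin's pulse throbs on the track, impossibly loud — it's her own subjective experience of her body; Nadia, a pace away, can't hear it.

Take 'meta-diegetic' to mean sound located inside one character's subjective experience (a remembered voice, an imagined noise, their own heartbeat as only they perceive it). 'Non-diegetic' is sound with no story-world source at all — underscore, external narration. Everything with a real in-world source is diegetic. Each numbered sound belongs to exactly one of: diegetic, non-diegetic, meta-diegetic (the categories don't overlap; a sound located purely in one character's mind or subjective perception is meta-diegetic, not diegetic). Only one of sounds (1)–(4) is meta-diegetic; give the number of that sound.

(1) external voice-over — not a character, not heard by anyone in the scene → non-diegetic.
(2) is diegetic: an in-world source (a till); characters could hear it.
(3) is diegetic: spoken by a character present in the story world.
(4) a subjective body sound — Mei-Lin's private perception, inaudible to Nadia → meta-diegetic.
Only (4) is meta-diegetic.

4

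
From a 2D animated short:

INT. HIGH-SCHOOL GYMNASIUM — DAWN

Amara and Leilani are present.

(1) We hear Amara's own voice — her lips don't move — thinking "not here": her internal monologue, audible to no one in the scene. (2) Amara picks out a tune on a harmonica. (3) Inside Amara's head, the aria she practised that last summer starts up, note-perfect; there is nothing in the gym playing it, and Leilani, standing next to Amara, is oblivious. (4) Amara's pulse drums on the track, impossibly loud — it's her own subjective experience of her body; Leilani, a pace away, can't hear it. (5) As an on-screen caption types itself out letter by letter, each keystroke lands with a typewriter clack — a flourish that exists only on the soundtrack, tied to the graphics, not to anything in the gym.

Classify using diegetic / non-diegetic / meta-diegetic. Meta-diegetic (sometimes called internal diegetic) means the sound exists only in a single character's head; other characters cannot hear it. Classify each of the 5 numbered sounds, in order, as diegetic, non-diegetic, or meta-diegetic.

meta-diegetic, diegetic, meta-diegetic, meta-diegetic, non-diegetic

(1) is meta-diegetic: it's Amara's unspoken thought, heard only by the audience via her subjectivity.
Sound (2): Amara is producing the music live, in the story world, so diegetic.
(3) is meta-diegetic: remembered music, private to Amara — Leilani is oblivious because it isn't in the room.
(4) a subjective body sound — Amara's private perception, inaudible to Leilani → meta-diegetic.
(5) is non-diegetic: sound married to a title/caption — outside the diegesis by definition.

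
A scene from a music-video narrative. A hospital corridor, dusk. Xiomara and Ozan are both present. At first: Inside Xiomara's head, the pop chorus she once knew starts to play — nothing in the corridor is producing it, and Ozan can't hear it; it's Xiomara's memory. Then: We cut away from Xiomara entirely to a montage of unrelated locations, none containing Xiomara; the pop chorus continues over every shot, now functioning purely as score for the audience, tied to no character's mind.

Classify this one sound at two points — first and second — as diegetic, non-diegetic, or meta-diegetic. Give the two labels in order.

First: the music lives inside Xiomara's mind alone; Ozan can't hear it → meta-diegetic.
Second: once it plays over shots Xiomara isn't in, detached from any character's subjectivity, it's conventional underscore → non-diegetic.

meta-diegetic, non-diegetic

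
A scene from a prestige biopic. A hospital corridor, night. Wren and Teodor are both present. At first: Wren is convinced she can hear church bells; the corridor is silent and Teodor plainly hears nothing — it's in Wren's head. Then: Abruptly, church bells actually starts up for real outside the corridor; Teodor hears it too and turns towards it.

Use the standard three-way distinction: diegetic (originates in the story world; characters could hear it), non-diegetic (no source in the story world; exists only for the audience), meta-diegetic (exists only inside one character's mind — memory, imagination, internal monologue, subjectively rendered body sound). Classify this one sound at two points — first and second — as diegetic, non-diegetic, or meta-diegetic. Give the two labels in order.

First: only Wren 'hears' it — imagined, in her mind → meta-diegetic.
Second: now there's a real external source and Teodor hears it too — in the story world → diegetic.

meta-diegetic, diegetic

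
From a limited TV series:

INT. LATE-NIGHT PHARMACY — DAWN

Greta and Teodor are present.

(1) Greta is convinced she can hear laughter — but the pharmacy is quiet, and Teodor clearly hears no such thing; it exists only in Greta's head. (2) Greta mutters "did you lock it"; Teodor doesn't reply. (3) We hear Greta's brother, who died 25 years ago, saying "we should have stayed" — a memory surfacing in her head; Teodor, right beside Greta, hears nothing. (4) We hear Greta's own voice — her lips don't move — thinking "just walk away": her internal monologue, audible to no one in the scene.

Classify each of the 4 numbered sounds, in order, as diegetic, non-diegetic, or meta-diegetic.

Sound (1): subjective to Greta: the pharmacy is silent and Teodor hears nothing, so meta-diegetic.
Sound (2): on-screen dialogue — Greta speaks and Teodor is there to hear, so diegetic.
(3) a remembered line, private to Greta — not present in the room, not audible to Teodor → meta-diegetic.
(4) is meta-diegetic: internal monologue — inside Greta's mind, not spoken into the scene.

meta-diegetic, diegetic, meta-diegetic, meta-diegetic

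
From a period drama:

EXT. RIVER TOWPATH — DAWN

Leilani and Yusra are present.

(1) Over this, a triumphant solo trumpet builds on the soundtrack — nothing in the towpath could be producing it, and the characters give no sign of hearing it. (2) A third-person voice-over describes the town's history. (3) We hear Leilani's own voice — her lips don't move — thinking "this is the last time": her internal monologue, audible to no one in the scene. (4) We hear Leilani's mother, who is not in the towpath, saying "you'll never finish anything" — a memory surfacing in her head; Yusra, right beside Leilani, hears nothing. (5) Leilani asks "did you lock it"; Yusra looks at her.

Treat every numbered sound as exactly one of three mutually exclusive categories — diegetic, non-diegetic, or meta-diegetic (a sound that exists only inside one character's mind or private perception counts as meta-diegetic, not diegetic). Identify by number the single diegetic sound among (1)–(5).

5

(1) nothing in the towpath produces it and the characters don't hear it — pure soundtrack → non-diegetic.
(2) is non-diegetic: the narrator exists outside the story world, addressing only the audience.
(3) it's Leilani's unspoken thought, heard only by the audience via her subjectivity → meta-diegetic.
Sound (4): it's Leilani's recollection rendered as sound; the other character can't hear it, so meta-diegetic.
Sound (5): spoken by a character present in the story world, so diegetic.
Only (5) is diegetic.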